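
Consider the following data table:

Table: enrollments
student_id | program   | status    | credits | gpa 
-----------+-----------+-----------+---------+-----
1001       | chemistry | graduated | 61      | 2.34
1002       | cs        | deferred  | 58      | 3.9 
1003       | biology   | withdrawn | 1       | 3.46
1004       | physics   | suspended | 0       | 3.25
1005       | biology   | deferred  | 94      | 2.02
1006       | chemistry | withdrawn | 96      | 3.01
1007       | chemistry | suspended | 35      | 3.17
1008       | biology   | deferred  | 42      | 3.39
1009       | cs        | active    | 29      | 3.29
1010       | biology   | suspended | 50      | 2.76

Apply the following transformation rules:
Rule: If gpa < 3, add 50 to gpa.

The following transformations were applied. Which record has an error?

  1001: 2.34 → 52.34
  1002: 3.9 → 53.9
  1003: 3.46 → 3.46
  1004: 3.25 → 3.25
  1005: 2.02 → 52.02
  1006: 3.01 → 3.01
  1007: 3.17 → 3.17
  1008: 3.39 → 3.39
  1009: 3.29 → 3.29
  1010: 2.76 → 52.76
Record 1002 has an error. The correct transformed value should be 3.9, not 53.9.

Step 1: Check each record against the rule
Step 2: Record 1002 has gpa = 3.9
Step 3: Since 3.9 >= 3, the bonus should not have been applied
Step 4: Correct value = 3.9, but claimed value = 53.9
Conclusion: Record 1002 has the error.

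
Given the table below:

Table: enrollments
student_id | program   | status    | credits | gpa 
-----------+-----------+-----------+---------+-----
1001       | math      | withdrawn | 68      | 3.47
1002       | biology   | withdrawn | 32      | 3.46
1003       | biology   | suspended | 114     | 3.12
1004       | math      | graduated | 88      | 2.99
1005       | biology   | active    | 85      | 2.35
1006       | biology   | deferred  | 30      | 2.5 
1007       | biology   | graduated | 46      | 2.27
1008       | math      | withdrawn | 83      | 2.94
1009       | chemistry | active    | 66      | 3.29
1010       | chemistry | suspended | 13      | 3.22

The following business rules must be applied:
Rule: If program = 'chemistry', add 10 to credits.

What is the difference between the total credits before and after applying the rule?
20

Step 1: Original sum of credits = 625
Step 2: 2 records have program = 'chemistry'
Step 3: Each affected record changes by 10
Step 4: Total change = 2 × 10 = 20
Step 5: New sum = 625 + 20 = 645
Step 6: Difference = |645 - 625| = 20
        (Sum increased by 20)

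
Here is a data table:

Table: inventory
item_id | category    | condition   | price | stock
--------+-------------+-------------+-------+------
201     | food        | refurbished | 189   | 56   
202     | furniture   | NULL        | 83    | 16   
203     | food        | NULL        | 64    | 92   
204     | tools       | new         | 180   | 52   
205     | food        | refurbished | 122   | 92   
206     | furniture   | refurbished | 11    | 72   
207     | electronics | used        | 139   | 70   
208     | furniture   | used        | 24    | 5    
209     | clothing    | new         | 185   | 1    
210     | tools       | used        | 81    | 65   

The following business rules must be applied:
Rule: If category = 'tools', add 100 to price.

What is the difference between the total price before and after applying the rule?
200

Step 1: Original sum of price = 1078
Step 2: 2 records have category = 'tools'
Step 3: Each affected record changes by 100
Step 4: Total change = 2 × 100 = 200
Step 5: New sum = 1078 + 200 = 1278
Step 6: Difference = |1278 - 1078| = 200
        (Sum increased by 200)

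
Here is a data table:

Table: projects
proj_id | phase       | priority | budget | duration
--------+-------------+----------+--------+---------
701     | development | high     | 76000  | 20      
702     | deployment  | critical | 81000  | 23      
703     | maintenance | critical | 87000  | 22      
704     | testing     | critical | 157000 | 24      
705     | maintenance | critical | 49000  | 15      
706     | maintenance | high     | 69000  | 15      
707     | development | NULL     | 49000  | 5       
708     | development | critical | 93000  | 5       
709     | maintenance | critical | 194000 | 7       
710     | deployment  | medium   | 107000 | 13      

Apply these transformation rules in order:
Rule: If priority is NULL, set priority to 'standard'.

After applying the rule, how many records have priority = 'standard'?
1

Step 1: Count records where priority IS NULL
Step 2: Found 1 records with NULL priority
Step 3: These records will have priority set to 'standard'
Step 4: Records already having priority = 'standard': 0
Step 5: Answer: 1 + 0 = 1 records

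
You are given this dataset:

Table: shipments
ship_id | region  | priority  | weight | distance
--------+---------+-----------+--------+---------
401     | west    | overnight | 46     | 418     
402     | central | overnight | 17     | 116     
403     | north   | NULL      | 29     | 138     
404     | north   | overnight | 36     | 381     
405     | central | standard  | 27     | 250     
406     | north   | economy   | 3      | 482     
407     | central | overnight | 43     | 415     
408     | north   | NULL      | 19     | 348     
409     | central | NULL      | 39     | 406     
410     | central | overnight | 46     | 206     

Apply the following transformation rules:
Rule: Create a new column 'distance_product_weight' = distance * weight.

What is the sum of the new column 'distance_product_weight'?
96881

Step 1: For each record, compute distance * weight
Example calculations:
  418 * 46 = 19228
  116 * 17 = 1972
  138 * 29 = 4002
  ...
Step 2: Sum all derived values
Step 3: Total = 96881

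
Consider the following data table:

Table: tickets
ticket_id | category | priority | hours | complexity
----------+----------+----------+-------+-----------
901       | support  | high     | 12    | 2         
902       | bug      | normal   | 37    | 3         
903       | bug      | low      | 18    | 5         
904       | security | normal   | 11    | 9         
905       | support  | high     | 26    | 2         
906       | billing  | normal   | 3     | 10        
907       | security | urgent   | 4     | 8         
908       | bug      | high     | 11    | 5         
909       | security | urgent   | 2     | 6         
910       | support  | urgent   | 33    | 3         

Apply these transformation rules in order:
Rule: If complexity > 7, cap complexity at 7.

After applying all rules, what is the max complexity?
7

Step 1: Original maximum complexity = 10
Step 2: Apply cap at 7
Step 3: 3 records had complexity > 7 and were capped
Step 4: Maximum after transformation = 7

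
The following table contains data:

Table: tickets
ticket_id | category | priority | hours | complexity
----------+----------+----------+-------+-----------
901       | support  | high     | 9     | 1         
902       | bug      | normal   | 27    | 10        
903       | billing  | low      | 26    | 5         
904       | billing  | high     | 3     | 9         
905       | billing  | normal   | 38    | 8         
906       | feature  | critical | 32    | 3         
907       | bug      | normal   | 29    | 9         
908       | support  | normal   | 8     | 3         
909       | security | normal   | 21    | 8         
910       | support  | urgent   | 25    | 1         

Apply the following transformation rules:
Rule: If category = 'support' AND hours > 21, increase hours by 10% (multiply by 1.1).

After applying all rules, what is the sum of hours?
220.5

Step 1: Find records where category = 'support' AND hours > 21
Step 2: 1 records match, summing to 25
Step 3: After multiplier: 25 × 1.1 = 27.5
Step 4: Unaffected records sum: 193
Step 5: Final sum = 27.5 + 193 = 220.5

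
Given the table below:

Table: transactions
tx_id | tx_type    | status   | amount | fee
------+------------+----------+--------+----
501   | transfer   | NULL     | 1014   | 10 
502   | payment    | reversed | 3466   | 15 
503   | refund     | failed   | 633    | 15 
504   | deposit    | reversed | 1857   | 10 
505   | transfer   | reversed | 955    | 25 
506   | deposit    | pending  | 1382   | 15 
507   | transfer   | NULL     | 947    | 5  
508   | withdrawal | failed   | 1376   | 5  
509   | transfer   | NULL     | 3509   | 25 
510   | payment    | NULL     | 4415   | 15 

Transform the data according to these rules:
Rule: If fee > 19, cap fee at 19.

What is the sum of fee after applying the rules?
128

Step 1: 2 records have fee > 19
Step 2: These records originally summed to 50
Step 3: After capping: 2 × 19 = 38
Step 4: Unaffected records sum: 90
Step 5: Final sum = 38 + 90 = 128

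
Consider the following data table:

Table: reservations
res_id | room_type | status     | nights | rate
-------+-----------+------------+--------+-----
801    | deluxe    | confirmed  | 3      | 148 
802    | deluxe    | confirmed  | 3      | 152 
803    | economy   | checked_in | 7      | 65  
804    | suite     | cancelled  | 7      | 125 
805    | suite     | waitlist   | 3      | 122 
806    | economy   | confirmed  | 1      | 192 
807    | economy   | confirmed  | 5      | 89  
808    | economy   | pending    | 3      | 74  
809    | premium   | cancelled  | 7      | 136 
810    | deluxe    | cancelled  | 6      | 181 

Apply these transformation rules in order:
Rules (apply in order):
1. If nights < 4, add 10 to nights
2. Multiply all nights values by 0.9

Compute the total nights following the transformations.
85.5

Step 1: Apply Rule 1 - Add 10 to records with nights < 4
  - 5 records affected: 13 + (5 × 10) = 63
  - Unaffected records: 32
  - Sum after Rule 1: 95
Step 2: Apply Rule 2 - Multiply all by 0.9
  - 95 × 0.9 = 85.5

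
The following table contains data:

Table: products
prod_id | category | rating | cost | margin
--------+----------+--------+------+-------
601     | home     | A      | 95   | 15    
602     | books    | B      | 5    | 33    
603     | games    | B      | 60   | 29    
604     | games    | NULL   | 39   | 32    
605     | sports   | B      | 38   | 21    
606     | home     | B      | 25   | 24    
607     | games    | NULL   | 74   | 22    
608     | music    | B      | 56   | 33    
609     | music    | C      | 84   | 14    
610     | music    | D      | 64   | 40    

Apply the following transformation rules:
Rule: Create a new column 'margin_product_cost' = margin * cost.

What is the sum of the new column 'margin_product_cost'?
13188

Step 1: For each record, compute margin * cost
Example calculations:
  15 * 95 = 1425
  33 * 5 = 165
  29 * 60 = 1740
  ...
Step 2: Sum all derived values
Step 3: Total = 13188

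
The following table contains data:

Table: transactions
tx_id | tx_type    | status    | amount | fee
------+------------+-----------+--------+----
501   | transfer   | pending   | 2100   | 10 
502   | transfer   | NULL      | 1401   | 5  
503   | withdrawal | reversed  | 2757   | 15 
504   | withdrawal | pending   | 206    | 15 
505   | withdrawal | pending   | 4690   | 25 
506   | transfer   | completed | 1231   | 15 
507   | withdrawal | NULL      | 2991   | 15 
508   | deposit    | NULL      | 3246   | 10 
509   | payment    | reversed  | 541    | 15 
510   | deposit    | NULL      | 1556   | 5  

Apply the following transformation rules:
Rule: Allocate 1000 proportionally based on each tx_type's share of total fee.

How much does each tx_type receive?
deposit: 115.38, payment: 115.38, transfer: 230.77, withdrawal: 538.46

Step 1: Calculate total fee = 130
Step 2: Calculate each tx_type's proportion:
  deposit: 15/130 = 11.54% → 115.38
  payment: 15/130 = 11.54% → 115.38
  transfer: 30/130 = 23.08% → 230.77
  withdrawal: 70/130 = 53.85% → 538.46
Step 3: Verify: sum of allocations ≈ 1000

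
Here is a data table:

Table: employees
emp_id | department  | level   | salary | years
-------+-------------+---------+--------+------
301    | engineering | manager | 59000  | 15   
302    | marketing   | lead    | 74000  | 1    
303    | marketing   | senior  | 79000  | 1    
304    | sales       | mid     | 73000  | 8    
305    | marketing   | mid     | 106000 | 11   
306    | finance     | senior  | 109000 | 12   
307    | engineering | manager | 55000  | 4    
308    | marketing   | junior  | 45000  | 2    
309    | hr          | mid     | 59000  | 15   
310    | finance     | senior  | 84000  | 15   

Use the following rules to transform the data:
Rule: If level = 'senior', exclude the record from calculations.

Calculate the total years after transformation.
56

Step 1: Identify records where level = 'senior'
Step 2: The excluded records sum to 28
Step 3: Original total years = 84
Step 4: Remaining total = 84 - 28 = 56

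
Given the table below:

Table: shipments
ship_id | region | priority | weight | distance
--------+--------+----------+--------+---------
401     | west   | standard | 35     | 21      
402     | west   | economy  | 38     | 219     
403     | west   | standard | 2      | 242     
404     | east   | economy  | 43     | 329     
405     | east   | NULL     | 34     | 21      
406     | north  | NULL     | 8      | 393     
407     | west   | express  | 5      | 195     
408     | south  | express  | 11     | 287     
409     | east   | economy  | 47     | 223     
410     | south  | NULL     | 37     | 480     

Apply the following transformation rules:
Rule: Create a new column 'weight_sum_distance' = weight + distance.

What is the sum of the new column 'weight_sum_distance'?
2670

Step 1: For each record, compute weight + distance
Example calculations:
  35 + 21 = 56
  38 + 219 = 257
  2 + 242 = 244
  ...
Step 2: Sum all derived values
Step 3: Total = 2670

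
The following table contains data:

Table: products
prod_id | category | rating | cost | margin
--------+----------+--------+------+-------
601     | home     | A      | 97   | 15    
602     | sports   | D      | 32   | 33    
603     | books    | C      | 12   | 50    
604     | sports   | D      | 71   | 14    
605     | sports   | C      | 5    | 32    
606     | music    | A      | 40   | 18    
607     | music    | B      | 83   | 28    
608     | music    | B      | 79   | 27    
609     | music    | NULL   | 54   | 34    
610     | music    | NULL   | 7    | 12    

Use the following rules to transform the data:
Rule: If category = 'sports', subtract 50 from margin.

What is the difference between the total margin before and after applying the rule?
150

Step 1: Original sum of margin = 263
Step 2: 3 records have category = 'sports'
Step 3: Each affected record changes by -50
Step 4: Total change = 3 × -50 = -150
Step 5: New sum = 263 + -150 = 113
Step 6: Difference = |113 - 263| = 150
        (Sum decreased by 150)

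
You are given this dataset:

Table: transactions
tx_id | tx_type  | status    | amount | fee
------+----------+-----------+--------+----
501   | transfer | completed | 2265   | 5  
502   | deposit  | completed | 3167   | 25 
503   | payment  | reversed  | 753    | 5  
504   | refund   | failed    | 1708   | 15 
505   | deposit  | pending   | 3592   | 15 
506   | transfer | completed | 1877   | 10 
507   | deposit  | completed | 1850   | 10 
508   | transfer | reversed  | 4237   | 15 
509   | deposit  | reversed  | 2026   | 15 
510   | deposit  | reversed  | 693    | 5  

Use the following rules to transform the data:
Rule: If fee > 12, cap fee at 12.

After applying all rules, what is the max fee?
12

Step 1: Original maximum fee = 25
Step 2: Apply cap at 12
Step 3: 5 records had fee > 12 and were capped
Step 4: Maximum after transformation = 12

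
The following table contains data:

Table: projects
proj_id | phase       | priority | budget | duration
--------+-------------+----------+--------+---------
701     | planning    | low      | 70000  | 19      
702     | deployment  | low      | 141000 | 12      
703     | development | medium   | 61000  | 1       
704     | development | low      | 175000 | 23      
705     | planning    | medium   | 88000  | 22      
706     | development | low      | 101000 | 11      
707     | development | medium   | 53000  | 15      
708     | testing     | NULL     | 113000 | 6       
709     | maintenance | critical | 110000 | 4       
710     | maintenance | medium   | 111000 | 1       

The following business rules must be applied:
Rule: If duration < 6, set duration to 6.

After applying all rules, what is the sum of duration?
126

Step 1: 3 records have duration < 6
Step 2: These records originally summed to 6
Step 3: After setting to minimum: 3 × 6 = 18
Step 4: Unaffected records sum: 108
Step 5: Final sum = 18 + 108 = 126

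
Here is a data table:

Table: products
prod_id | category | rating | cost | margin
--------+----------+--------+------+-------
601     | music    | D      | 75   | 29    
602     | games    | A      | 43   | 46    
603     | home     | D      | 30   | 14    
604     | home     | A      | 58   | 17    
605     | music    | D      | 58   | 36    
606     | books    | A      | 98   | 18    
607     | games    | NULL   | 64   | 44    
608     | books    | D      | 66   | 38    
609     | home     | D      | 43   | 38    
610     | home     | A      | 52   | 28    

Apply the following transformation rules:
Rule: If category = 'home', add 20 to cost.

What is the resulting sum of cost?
667

Step 1: Count records where category = 'home': 4
Step 2: Total bonus added: 4 × 20 = 80
Step 3: Original sum of cost: 587
Step 4: Final sum = 587 + 80 = 667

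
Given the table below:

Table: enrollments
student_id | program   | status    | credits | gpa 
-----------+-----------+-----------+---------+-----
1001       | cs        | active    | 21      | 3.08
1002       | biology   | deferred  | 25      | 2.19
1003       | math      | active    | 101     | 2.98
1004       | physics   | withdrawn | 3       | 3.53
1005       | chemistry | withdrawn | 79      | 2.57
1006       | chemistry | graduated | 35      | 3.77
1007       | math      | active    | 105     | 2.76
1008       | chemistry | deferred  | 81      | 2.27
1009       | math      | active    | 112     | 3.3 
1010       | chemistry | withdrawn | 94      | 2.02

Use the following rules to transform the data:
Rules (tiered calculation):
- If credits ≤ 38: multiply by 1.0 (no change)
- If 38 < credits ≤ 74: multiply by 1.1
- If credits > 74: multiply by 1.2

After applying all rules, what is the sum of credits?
770.4

Step 1: Tier 1 (credits ≤ 38): 4 records, sum = 84 × 1.0 = 84.0
Step 2: Tier 2 (38 < credits ≤ 74): 0 records, sum = 0 × 1.1 = 0.0
Step 3: Tier 3 (credits > 74): 6 records, sum = 572 × 1.2 = 686.4
Step 4: Final sum = 84.0 + 0.0 + 686.4 = 770.4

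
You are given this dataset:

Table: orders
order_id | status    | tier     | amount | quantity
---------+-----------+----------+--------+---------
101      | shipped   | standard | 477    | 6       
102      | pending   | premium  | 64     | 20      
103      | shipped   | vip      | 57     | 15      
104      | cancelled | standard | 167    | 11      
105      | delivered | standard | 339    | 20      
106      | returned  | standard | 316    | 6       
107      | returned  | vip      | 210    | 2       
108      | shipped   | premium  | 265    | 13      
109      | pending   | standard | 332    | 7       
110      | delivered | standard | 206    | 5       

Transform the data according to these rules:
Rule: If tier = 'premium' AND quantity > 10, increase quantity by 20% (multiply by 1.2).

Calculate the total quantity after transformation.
111.6

Step 1: Find records where tier = 'premium' AND quantity > 10
Step 2: 2 records match, summing to 33
Step 3: After multiplier: 33 × 1.2 = 39.6
Step 4: Unaffected records sum: 72
Step 5: Final sum = 39.6 + 72 = 111.6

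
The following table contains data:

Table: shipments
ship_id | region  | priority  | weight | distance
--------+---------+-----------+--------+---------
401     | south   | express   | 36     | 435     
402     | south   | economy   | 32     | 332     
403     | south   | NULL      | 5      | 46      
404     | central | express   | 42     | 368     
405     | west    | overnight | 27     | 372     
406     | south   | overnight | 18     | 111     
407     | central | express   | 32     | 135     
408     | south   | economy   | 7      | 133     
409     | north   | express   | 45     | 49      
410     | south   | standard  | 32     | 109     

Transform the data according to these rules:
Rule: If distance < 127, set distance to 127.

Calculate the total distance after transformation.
2283

Step 1: 4 records have distance < 127
Step 2: These records originally summed to 315
Step 3: After setting to minimum: 4 × 127 = 508
Step 4: Unaffected records sum: 1775
Step 5: Final sum = 508 + 1775 = 2283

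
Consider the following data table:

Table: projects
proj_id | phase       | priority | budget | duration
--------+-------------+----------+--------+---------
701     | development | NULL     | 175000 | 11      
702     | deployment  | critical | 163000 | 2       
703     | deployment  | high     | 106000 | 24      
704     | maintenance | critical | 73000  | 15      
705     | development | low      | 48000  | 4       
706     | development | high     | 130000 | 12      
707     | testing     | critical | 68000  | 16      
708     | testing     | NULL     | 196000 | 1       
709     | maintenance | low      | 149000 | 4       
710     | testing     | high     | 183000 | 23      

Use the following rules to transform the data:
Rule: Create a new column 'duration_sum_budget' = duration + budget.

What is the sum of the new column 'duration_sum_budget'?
1291112

Step 1: For each record, compute duration + budget
Example calculations:
  11 + 175000 = 175011
  2 + 163000 = 163002
  24 + 106000 = 106024
  ...
Step 2: Sum all derived values
Step 3: Total = 1291112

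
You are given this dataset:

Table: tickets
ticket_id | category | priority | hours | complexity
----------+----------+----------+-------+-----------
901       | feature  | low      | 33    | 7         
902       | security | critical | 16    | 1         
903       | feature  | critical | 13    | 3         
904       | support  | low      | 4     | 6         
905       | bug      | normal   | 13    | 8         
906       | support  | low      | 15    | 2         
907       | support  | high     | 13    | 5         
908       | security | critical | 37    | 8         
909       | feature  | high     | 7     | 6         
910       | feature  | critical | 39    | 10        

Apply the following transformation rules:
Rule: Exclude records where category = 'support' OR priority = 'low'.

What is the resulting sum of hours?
125

Step 1: Find records where category = 'support' OR priority = 'low'
Step 2: 4 records match, summing to 65
Step 3: Original sum: 190
Step 4: Remaining sum = 190 - 65 = 125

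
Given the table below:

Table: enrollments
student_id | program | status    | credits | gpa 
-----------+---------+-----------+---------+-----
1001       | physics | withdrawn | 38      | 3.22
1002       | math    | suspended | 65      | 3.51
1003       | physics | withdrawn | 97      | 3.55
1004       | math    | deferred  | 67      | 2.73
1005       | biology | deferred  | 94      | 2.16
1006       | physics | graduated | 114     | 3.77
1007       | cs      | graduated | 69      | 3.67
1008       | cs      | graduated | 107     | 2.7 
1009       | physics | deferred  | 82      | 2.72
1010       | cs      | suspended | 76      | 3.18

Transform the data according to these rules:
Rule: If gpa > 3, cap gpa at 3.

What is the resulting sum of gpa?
28.31

Step 1: 6 records have gpa > 3
Step 2: These records originally summed to 20.9
Step 3: After capping: 6 × 3 = 18
Step 4: Unaffected records sum: 10.31
Step 5: Final sum = 18 + 10.31 = 28.31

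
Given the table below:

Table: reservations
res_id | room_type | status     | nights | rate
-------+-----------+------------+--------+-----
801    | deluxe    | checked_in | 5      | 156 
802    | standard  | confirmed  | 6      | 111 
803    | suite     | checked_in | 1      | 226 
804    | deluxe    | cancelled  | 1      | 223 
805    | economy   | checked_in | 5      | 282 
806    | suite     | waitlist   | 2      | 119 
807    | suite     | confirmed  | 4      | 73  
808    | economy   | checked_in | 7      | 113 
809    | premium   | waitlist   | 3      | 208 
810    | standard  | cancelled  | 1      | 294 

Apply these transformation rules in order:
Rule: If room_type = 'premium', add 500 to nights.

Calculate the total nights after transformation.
535

Step 1: Count records where room_type = 'premium': 1
Step 2: Total bonus added: 1 × 500 = 500
Step 3: Original sum of nights: 35
Step 4: Final sum = 35 + 500 = 535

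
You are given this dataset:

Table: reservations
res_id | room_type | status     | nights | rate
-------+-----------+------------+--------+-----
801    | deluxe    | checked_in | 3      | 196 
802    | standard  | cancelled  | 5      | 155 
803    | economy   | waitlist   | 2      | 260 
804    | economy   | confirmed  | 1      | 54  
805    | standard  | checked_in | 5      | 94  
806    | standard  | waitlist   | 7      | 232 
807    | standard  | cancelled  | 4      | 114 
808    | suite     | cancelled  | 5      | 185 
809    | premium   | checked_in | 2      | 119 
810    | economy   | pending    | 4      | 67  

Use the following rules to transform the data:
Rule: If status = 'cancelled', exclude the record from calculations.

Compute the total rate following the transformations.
1022

Step 1: Identify records where status = 'cancelled'
Step 2: The excluded records sum to 454
Step 3: Original total rate = 1476
Step 4: Remaining total = 1476 - 454 = 1022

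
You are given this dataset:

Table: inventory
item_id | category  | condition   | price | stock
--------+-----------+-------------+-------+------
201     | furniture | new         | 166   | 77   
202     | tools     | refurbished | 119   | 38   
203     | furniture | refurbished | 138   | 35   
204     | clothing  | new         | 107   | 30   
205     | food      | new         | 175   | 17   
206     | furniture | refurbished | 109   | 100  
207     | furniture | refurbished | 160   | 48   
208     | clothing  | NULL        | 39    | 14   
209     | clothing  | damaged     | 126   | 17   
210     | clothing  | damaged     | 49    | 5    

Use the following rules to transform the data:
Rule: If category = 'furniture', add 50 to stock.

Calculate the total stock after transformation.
581

Step 1: Count records where category = 'furniture': 4
Step 2: Total bonus added: 4 × 50 = 200
Step 3: Original sum of stock: 381
Step 4: Final sum = 381 + 200 = 581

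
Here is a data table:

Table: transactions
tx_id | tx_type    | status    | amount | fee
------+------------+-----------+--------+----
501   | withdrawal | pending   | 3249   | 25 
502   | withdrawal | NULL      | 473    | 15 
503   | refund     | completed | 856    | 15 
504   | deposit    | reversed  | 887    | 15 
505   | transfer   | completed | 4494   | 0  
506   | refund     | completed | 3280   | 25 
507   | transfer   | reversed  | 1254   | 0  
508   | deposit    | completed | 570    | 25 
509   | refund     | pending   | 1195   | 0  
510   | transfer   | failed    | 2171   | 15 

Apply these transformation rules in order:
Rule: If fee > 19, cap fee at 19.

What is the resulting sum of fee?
117

Step 1: 3 records have fee > 19
Step 2: These records originally summed to 75
Step 3: After capping: 3 × 19 = 57
Step 4: Unaffected records sum: 60
Step 5: Final sum = 57 + 60 = 117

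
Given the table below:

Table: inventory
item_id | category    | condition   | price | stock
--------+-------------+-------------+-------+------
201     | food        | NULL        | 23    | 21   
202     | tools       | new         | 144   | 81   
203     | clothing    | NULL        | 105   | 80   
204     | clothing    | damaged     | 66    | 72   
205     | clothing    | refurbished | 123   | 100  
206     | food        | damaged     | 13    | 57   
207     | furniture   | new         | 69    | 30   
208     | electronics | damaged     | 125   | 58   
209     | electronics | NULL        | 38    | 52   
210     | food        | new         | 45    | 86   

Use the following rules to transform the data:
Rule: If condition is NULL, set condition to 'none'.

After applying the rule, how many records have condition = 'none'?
3

Step 1: Count records where condition IS NULL
Step 2: Found 3 records with NULL condition
Step 3: These records will have condition set to 'none'
Step 4: Records already having condition = 'none': 0
Step 5: Answer: 3 + 0 = 3 records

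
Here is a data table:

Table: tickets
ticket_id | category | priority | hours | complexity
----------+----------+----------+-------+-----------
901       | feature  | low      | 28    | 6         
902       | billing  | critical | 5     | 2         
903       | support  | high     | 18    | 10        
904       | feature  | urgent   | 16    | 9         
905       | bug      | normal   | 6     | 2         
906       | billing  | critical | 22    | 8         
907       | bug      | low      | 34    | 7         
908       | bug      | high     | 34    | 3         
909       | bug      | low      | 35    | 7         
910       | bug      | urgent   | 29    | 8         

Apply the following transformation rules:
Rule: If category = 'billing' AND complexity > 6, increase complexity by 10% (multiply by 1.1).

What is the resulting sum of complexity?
62.8

Step 1: Find records where category = 'billing' AND complexity > 6
Step 2: 1 records match, summing to 8
Step 3: After multiplier: 8 × 1.1 = 8.8
Step 4: Unaffected records sum: 54
Step 5: Final sum = 8.8 + 54 = 62.8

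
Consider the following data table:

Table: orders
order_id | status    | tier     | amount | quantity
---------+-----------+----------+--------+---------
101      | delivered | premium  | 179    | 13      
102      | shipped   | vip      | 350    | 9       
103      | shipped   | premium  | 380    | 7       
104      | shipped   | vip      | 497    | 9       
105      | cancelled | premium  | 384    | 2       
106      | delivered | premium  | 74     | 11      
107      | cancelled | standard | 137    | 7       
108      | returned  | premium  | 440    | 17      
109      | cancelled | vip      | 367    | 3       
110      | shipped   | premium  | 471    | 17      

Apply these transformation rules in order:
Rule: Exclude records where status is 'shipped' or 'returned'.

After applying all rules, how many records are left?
5

Step 1: Count records to exclude
  - 4 (shipped) + 1 (returned) = 5 records
Step 2: Total records: 10
Step 3: Remaining = 10 - 5 = 5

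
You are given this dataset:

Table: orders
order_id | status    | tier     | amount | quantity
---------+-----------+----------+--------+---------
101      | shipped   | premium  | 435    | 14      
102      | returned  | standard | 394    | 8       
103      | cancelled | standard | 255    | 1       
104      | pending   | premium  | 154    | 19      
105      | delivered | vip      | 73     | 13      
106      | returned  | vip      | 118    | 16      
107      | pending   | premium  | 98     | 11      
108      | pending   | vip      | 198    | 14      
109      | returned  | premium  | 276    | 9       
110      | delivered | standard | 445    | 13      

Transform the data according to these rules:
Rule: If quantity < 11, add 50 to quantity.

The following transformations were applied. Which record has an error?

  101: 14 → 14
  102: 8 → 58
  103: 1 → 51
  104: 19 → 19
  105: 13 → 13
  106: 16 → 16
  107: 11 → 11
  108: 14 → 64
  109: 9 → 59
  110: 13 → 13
Record 108 has an error. The correct transformed value should be 14, not 64.

Step 1: Check each record against the rule
Step 2: Record 108 has quantity = 14
Step 3: Since 14 >= 11, the bonus should not have been applied
Step 4: Correct value = 14, but claimed value = 64
Conclusion: Record 108 has the error.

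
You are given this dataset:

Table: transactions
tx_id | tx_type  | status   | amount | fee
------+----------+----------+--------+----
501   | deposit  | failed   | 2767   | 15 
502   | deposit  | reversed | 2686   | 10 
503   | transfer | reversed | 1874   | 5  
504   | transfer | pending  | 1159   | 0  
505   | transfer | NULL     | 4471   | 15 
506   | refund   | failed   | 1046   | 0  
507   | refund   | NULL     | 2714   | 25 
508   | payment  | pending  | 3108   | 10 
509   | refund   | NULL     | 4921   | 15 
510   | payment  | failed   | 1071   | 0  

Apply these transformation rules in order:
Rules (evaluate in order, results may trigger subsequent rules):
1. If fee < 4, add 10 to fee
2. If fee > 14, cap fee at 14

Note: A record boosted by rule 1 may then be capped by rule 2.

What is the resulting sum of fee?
111

Step 1: Apply rule 1 to records with fee < 4
  - 3 records get bonus of 10
  - Of these, 0 records then exceed 14 and get capped
Step 2: Apply rule 2 to records with fee > 14
  - 4 records (original) are capped
Step 3: Calculate final sum = 111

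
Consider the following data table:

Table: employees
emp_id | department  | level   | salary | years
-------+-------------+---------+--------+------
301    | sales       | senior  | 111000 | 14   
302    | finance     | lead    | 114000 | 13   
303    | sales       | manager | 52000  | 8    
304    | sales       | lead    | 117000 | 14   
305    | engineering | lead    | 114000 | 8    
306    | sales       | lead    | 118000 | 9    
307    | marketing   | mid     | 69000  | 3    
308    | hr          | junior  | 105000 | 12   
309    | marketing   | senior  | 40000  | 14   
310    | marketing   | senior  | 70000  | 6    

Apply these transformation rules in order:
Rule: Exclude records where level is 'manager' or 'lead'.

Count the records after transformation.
5

Step 1: Count records to exclude
  - 1 (manager) + 4 (lead) = 5 records
Step 2: Total records: 10
Step 3: Remaining = 10 - 5 = 5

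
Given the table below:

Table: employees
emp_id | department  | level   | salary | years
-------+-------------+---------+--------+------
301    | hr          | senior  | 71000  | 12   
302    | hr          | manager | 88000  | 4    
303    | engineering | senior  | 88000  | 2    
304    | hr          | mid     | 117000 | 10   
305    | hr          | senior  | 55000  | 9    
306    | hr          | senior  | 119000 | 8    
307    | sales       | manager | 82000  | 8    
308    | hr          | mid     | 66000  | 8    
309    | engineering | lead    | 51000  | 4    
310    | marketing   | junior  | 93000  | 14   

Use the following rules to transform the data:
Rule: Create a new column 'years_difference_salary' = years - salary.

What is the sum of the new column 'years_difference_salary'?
-829921

Step 1: For each record, compute years - salary
Example calculations:
  12 - 71000 = -70988
  4 - 88000 = -87996
  2 - 88000 = -87998
  ...
Step 2: Sum all derived values
Step 3: Total = -829921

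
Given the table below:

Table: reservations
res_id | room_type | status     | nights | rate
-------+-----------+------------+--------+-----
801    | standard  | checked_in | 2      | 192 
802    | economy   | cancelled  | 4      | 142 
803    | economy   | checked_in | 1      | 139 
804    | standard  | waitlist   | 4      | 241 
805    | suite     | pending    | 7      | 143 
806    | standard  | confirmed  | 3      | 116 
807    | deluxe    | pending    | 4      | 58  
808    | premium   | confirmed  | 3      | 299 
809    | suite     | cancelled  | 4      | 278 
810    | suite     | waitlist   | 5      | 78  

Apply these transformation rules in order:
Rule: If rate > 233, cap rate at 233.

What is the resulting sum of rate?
1567

Step 1: 3 records have rate > 233
Step 2: These records originally summed to 818
Step 3: After capping: 3 × 233 = 699
Step 4: Unaffected records sum: 868
Step 5: Final sum = 699 + 868 = 1567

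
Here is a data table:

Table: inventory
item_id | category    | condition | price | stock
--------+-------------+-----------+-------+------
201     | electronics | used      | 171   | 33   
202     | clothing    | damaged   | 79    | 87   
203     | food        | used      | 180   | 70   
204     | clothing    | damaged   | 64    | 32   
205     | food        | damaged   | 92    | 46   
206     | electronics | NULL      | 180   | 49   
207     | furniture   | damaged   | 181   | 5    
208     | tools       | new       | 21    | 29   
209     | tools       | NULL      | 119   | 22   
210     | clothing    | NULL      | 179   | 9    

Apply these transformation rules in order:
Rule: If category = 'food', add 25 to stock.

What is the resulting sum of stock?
432

Step 1: Count records where category = 'food': 2
Step 2: Total bonus added: 2 × 25 = 50
Step 3: Original sum of stock: 382
Step 4: Final sum = 382 + 50 = 432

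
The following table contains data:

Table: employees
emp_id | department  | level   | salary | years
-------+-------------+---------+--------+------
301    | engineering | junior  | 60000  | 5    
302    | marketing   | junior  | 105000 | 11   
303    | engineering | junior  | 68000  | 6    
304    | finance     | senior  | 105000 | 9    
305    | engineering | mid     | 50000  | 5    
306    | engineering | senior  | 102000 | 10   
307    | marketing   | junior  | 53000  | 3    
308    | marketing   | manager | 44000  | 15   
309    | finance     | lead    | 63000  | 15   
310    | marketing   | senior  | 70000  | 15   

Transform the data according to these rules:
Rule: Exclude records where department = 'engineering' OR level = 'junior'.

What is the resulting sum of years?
54

Step 1: Find records where department = 'engineering' OR level = 'junior'
Step 2: 6 records match, summing to 40
Step 3: Original sum: 94
Step 4: Remaining sum = 94 - 40 = 54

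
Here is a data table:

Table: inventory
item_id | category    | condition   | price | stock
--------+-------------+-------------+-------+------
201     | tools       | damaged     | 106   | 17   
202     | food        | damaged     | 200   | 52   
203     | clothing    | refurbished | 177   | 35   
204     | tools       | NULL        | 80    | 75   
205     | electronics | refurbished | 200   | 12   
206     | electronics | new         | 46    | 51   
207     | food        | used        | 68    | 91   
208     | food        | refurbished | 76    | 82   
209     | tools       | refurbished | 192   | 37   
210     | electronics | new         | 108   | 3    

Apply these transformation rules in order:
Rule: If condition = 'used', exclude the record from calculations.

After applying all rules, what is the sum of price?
1185

Step 1: Identify records where condition = 'used'
Step 2: The excluded records sum to 68
Step 3: Original total price = 1253
Step 4: Remaining total = 1253 - 68 = 1185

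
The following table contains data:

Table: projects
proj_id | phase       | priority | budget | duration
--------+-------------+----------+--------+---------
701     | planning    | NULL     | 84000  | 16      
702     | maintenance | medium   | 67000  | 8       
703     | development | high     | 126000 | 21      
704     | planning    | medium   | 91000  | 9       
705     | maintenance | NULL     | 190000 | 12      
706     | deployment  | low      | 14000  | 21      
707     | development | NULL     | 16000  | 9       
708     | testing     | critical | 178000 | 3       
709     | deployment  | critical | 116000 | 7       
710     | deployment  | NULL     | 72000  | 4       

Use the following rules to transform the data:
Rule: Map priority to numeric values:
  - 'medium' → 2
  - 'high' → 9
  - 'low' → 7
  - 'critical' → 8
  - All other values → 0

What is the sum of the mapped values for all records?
36

Step 1: Apply mapping to each record
Step 2: Count by status:
  'medium': 2 records × 2 = 4
  'high': 1 records × 9 = 9
  'low': 1 records × 7 = 7
  'critical': 2 records × 8 = 16
Step 3: Sum all mapped values = 36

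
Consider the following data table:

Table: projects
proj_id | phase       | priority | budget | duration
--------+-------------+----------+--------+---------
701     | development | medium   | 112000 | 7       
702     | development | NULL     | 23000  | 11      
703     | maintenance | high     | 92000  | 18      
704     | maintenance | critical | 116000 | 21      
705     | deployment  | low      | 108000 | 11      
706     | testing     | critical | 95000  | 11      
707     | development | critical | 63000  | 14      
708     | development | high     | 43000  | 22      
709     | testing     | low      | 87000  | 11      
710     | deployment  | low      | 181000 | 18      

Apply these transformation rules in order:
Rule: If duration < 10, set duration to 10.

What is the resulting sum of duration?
147

Step 1: 1 records have duration < 10
Step 2: These records originally summed to 7
Step 3: After setting to minimum: 1 × 10 = 10
Step 4: Unaffected records sum: 137
Step 5: Final sum = 10 + 137 = 147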